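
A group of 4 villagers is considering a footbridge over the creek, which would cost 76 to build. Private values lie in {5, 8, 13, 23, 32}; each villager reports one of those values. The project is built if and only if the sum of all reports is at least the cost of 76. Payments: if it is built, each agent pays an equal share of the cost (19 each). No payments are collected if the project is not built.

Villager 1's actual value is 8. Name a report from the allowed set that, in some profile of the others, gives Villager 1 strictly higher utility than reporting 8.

Suppose Villager 2 reports 5, Villager 3 reports 32 and Villager 4 reports 32.
Report 8: project built, pays 19, utility 8 - 19 = -11.
Report 5: project not built, utility 0.
So reporting 5 beats truth here (0 > -11).

5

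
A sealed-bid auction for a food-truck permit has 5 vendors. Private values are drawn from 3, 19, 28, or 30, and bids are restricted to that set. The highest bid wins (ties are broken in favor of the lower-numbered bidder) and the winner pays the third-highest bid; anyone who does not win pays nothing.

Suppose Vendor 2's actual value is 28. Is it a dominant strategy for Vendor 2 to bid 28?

Consider the case where Vendor 1 bids 3, Vendor 3 bids 3, Vendor 4 bids 3 and Vendor 5 bids 30.
Truthful bid 28: loses, pays 0, utility 0.
Bid 30 instead: wins, pays 3, utility 28 - 3 = 25.
Since 25 > 0, bidding 30 is strictly better here, so truthful bidding is not dominant.

No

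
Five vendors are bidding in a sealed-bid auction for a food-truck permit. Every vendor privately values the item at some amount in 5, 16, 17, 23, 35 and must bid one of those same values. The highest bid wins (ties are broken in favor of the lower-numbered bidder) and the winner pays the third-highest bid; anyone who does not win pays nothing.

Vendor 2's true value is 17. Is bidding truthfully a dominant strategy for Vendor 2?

Consider the case where Vendor 1 bids 5, Vendor 3 bids 5, Vendor 4 bids 5 and Vendor 5 bids 23.
Truthful bid 17: loses, pays 0, utility 0.
Bid 23 instead: wins, pays 5, utility 17 - 5 = 12.
Since 12 > 0, bidding 23 is strictly better here, so truthful bidding is not dominant.

No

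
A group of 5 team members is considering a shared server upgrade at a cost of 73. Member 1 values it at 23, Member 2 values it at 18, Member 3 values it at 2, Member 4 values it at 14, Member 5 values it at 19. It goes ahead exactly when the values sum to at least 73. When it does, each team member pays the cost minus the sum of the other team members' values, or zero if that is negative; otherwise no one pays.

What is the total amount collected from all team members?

Total value 76 ≥ cost 73, so it is built.
Member 1: others sum to 53; max(0, 73 - 53) = 20.
Member 2: others sum to 58; max(0, 73 - 58) = 15.
Member 3: others sum to 74; max(0, 73 - 74) = 0.
Member 4: others sum to 62; max(0, 73 - 62) = 11.
Member 5: others sum to 57; max(0, 73 - 57) = 16.
Total collected = 20 + 15 + 0 + 11 + 16 = 62.

62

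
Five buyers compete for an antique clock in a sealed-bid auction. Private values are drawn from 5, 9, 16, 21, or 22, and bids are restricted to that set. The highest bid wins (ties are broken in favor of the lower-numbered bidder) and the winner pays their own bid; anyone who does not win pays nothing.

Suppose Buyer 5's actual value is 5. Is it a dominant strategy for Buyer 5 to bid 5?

Yes

Check each profile of the others' bids and compare truth against every alternative bid.
Others bid (5, 5, 5, 5): truth gives 0, best alternative gives -4.
Others bid (5, 5, 5, 9): truth gives 0, best alternative gives 0.
Others bid (5, 5, 5, 16): truth gives 0, best alternative gives 0.
Others bid (5, 5, 5, 21): truth gives 0, best alternative gives 0.
Others bid (5, 5, 5, 22): truth gives 0, best alternative gives 0.
Others bid (5, 5, 9, 5): truth gives 0, best alternative gives 0.
(Remaining 619 profiles checked similarly; truth is weakly best in each.)
In every case the truthful bid is at least as good as any alternative, so it is a dominant strategy.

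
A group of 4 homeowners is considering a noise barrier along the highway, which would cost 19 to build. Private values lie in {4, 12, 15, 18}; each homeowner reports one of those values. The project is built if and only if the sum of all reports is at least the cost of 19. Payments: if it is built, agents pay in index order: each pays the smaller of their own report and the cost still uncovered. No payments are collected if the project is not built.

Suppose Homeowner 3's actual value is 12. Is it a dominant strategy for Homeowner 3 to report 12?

No

Consider the case where Homeowner 1 reports 4, Homeowner 2 reports 4 and Homeowner 4 reports 12.
Truthful report 12: project built, pays 11, utility 12 - 11 = 1.
Report 4 instead: project built, pays 4, utility 12 - 4 = 8.
Since 8 > 1, reporting 4 is strictly better here, so truthful reporting is not dominant.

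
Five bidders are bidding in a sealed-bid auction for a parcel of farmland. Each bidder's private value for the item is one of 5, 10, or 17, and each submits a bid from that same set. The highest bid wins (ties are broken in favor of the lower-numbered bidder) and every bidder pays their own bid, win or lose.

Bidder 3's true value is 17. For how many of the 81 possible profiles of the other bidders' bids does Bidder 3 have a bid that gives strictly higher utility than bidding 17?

Others bid (5, 5, 5, 5): truth gives 0; bid 10 gives 7 > 0. Violating.
Others bid (5, 5, 5, 10): truth gives 0; bid 10 gives 7 > 0. Violating.
Others bid (5, 5, 10, 5): truth gives 0; bid 10 gives 7 > 0. Violating.
Others bid (5, 5, 10, 10): truth gives 0; bid 10 gives 7 > 0. Violating.
Others bid (5, 5, 5, 17): truth gives 0; no alternative beats it.
Others bid (5, 5, 10, 17): truth gives 0; no alternative beats it.
(Checking all 81 profiles: 49 have a profitable deviation, 32 do not.)

49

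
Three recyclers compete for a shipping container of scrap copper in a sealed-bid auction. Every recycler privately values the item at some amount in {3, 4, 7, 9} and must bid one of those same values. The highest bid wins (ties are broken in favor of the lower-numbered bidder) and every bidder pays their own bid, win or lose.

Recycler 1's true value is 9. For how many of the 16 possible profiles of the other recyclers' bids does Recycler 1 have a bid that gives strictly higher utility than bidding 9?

Others bid (3, 3): truth gives 0; bid 3 gives 6 > 0. Violating.
Others bid (3, 4): truth gives 0; bid 4 gives 5 > 0. Violating.
Others bid (3, 7): truth gives 0; bid 7 gives 2 > 0. Violating.
Others bid (4, 3): truth gives 0; bid 4 gives 5 > 0. Violating.
Others bid (3, 9): truth gives 0; no alternative beats it.
Others bid (4, 9): truth gives 0; no alternative beats it.
(Checking all 16 profiles: 9 have a profitable deviation, 7 do not.)

9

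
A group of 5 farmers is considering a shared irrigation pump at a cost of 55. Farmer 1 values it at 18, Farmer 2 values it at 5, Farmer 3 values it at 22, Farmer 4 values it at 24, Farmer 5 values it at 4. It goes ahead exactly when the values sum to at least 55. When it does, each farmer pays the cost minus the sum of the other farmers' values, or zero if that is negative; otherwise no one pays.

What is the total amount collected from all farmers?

10

Total value 73 ≥ cost 55, so it is built.
Farmer 1: others sum to 55; max(0, 55 - 55) = 0.
Farmer 2: others sum to 68; max(0, 55 - 68) = 0.
Farmer 3: others sum to 51; max(0, 55 - 51) = 4.
Farmer 4: others sum to 49; max(0, 55 - 49) = 6.
Farmer 5: others sum to 69; max(0, 55 - 69) = 0.
Total collected = 0 + 0 + 4 + 6 + 0 = 10.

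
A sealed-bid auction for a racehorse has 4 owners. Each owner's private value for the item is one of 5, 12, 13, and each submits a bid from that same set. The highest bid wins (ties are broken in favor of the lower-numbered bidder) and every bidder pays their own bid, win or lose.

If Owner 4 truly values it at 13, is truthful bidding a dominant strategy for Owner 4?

Consider the case where Owner 1 bids 5, Owner 2 bids 5 and Owner 3 bids 5.
Truthful bid 13: wins, pays 13, utility 13 - 13 = 0.
Bid 12 instead: wins, pays 12, utility 13 - 12 = 1.
Since 1 > 0, bidding 12 is strictly better here, so truthful bidding is not dominant.

No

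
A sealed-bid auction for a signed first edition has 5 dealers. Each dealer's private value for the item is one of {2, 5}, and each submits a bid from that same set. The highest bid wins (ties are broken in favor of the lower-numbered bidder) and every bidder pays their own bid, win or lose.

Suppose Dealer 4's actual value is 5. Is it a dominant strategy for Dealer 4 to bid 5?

Consider the case where Dealer 1 bids 2, Dealer 2 bids 2, Dealer 3 bids 5 and Dealer 5 bids 2.
Truthful bid 5: loses but pays 5, utility -5.
Bid 2 instead: loses but pays 2, utility -2.
Since -2 > -5, bidding 2 is strictly better here, so truthful bidding is not dominant.

No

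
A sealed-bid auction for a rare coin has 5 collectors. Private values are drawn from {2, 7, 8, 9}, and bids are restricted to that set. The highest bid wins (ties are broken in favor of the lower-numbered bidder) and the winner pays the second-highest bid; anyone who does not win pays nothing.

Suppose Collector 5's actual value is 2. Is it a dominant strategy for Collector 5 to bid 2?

Check each profile of the others' bids and compare truth against every alternative bid.
Others bid (2, 2, 2, 2): truth gives 0, best alternative gives 0.
Others bid (2, 2, 2, 7): truth gives 0, best alternative gives 0.
Others bid (2, 2, 2, 8): truth gives 0, best alternative gives 0.
Others bid (2, 2, 2, 9): truth gives 0, best alternative gives 0.
Others bid (2, 2, 7, 2): truth gives 0, best alternative gives 0.
Others bid (2, 2, 7, 7): truth gives 0, best alternative gives 0.
(Remaining 250 profiles checked similarly; truth is weakly best in each.)
In every case the truthful bid is at least as good as any alternative, so it is a dominant strategy.

Yes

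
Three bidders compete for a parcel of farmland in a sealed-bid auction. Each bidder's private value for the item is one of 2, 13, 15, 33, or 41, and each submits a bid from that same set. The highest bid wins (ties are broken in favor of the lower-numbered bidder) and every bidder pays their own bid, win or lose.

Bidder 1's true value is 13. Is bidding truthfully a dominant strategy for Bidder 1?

Consider the case where Bidder 2 bids 2 and Bidder 3 bids 2.
Truthful bid 13: wins, pays 13, utility 13 - 13 = 0.
Bid 2 instead: wins, pays 2, utility 13 - 2 = 11.
Since 11 > 0, bidding 2 is strictly better here, so truthful bidding is not dominant.

No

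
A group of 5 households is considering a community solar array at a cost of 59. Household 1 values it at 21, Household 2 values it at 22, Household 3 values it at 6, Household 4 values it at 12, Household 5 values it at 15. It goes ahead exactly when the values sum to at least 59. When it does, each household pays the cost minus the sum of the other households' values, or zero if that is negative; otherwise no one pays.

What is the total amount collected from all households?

Total value 76 ≥ cost 59, so it is built.
Household 1: others sum to 55; max(0, 59 - 55) = 4.
Household 2: others sum to 54; max(0, 59 - 54) = 5.
Household 3: others sum to 70; max(0, 59 - 70) = 0.
Household 4: others sum to 64; max(0, 59 - 64) = 0.
Household 5: others sum to 61; max(0, 59 - 61) = 0.
Total collected = 4 + 5 + 0 + 0 + 0 = 9.

9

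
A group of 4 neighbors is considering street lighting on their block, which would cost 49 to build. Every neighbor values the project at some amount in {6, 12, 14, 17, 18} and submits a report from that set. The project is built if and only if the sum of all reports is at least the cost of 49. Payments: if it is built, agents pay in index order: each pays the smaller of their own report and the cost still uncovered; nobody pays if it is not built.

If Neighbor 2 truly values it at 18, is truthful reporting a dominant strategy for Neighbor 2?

No

Consider the case where Neighbor 1 reports 6, Neighbor 3 reports 12 and Neighbor 4 reports 14.
Truthful report 18: project built, pays 18, utility 18 - 18 = 0.
Report 17 instead: project built, pays 17, utility 18 - 17 = 1.
Since 1 > 0, reporting 17 is strictly better here, so truthful reporting is not dominant.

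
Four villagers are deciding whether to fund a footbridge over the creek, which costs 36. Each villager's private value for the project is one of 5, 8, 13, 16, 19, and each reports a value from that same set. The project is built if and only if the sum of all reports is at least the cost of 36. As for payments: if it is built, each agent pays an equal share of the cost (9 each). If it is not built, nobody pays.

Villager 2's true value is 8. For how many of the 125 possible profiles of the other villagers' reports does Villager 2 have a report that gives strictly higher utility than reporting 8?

Others report (5, 5, 19): truth gives -1; report 5 gives 0 > -1. Violating.
Others report (5, 8, 16): truth gives -1; report 5 gives 0 > -1. Violating.
Others report (5, 16, 8): truth gives -1; report 5 gives 0 > -1. Violating.
Others report (5, 19, 5): truth gives -1; report 5 gives 0 > -1. Violating.
Others report (5, 5, 5): truth gives 0; no alternative beats it.
Others report (5, 5, 8): truth gives 0; no alternative beats it.
(Checking all 125 profiles: 12 have a profitable deviation, 113 do not.)

12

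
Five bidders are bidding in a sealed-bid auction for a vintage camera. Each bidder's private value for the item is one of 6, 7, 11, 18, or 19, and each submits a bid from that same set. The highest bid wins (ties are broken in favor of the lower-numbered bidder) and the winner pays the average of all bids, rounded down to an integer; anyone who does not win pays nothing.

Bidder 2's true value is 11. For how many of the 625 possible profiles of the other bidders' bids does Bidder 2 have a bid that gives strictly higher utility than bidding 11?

Others bid (6, 6, 6, 6): truth gives 4; bid 7 gives 5 > 4. Violating.
Others bid (6, 6, 6, 7): truth gives 4; bid 7 gives 5 > 4. Violating.
Others bid (6, 6, 6, 18): truth gives 0; bid 18 gives 1 > 0. Violating.
Others bid (6, 6, 7, 6): truth gives 4; bid 7 gives 5 > 4. Violating.
Others bid (6, 6, 6, 11): truth gives 3; no alternative beats it.
Others bid (6, 6, 6, 19): truth gives 0; no alternative beats it.
(Checking all 625 profiles: 31 have a profitable deviation, 594 do not.)

31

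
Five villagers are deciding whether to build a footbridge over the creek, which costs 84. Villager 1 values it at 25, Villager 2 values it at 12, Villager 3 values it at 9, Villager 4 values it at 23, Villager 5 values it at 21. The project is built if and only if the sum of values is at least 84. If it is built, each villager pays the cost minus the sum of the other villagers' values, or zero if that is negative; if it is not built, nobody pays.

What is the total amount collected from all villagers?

Total value 90 ≥ cost 84, so it is built.
Villager 1: others sum to 65; max(0, 84 - 65) = 19.
Villager 2: others sum to 78; max(0, 84 - 78) = 6.
Villager 3: others sum to 81; max(0, 84 - 81) = 3.
Villager 4: others sum to 67; max(0, 84 - 67) = 17.
Villager 5: others sum to 69; max(0, 84 - 69) = 15.
Total collected = 19 + 6 + 3 + 17 + 15 = 60.

60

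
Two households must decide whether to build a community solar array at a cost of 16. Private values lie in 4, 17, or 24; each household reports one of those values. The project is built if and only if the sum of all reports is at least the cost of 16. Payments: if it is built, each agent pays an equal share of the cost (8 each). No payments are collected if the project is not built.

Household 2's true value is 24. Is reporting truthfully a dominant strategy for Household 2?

Yes

Check each profile of the others' reports and compare truth against every alternative report.
Others report (4): truth gives 16, best alternative gives 16.
Others report (17): truth gives 16, best alternative gives 16.
Others report (24): truth gives 16, best alternative gives 16.
In every case the truthful report is at least as good as any alternative, so it is a dominant strategy.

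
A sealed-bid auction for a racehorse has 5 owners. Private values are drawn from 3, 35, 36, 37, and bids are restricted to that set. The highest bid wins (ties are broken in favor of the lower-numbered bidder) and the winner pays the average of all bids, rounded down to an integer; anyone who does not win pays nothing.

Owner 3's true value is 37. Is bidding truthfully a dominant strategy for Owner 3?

No

Consider the case where Owner 1 bids 3, Owner 2 bids 3, Owner 4 bids 3 and Owner 5 bids 35.
Truthful bid 37: wins, pays 16, utility 37 - 16 = 21.
Bid 35 instead: wins, pays 15, utility 37 - 15 = 22.
Since 22 > 21, bidding 35 is strictly better here, so truthful bidding is not dominant.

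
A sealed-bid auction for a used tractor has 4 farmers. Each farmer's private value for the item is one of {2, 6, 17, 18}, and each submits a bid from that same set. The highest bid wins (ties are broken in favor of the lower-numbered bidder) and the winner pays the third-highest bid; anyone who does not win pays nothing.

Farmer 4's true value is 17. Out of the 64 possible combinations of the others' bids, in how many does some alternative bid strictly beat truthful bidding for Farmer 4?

12

Others bid (2, 2, 17): truth gives 0; bid 18 gives 15 > 0. Violating.
Others bid (2, 6, 17): truth gives 0; bid 18 gives 11 > 0. Violating.
Others bid (2, 17, 2): truth gives 0; bid 18 gives 15 > 0. Violating.
Others bid (2, 17, 6): truth gives 0; bid 18 gives 11 > 0. Violating.
Others bid (2, 2, 2): truth gives 15; no alternative beats it.
Others bid (2, 2, 6): truth gives 15; no alternative beats it.
(Checking all 64 profiles: 12 have a profitable deviation, 52 do not.)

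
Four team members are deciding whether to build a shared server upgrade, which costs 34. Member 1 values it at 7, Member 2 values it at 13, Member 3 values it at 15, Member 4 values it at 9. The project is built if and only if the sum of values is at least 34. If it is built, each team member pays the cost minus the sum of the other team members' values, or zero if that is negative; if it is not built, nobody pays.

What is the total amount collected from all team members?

Total value 44 ≥ cost 34, so it is built.
Member 1: others sum to 37; max(0, 34 - 37) = 0.
Member 2: others sum to 31; max(0, 34 - 31) = 3.
Member 3: others sum to 29; max(0, 34 - 29) = 5.
Member 4: others sum to 35; max(0, 34 - 35) = 0.
Total collected = 0 + 3 + 5 + 0 = 8.

8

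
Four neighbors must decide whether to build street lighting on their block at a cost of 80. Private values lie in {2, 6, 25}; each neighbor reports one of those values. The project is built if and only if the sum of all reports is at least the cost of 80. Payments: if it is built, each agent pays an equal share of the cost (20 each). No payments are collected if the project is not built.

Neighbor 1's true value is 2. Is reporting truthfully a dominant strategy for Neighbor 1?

Check each profile of the others' reports and compare truth against every alternative report.
Others report (25, 25, 25): truth gives 0, best alternative gives -18.
Others report (2, 2, 2): truth gives 0, best alternative gives 0.
Others report (2, 2, 6): truth gives 0, best alternative gives 0.
Others report (2, 2, 25): truth gives 0, best alternative gives 0.
Others report (2, 6, 2): truth gives 0, best alternative gives 0.
Others report (2, 6, 6): truth gives 0, best alternative gives 0.
(Remaining 21 profiles checked similarly; truth is weakly best in each.)
In every case the truthful report is at least as good as any alternative, so it is a dominant strategy.

Yes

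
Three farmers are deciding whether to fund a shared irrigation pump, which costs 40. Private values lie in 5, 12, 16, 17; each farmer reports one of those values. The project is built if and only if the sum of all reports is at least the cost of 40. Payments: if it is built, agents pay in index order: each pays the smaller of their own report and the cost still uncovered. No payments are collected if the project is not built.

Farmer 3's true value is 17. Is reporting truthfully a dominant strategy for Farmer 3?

Check each profile of the others' reports and compare truth against every alternative report.
Others report (17, 17): truth gives 11, best alternative gives 11.
Others report (16, 17): truth gives 10, best alternative gives 10.
Others report (17, 16): truth gives 10, best alternative gives 10.
Others report (16, 16): truth gives 9, best alternative gives 9.
Others report (12, 17): truth gives 6, best alternative gives 6.
Others report (17, 12): truth gives 6, best alternative gives 6.
(Remaining 10 profiles checked similarly; truth is weakly best in each.)
In every case the truthful report is at least as good as any alternative, so it is a dominant strategy.

Yes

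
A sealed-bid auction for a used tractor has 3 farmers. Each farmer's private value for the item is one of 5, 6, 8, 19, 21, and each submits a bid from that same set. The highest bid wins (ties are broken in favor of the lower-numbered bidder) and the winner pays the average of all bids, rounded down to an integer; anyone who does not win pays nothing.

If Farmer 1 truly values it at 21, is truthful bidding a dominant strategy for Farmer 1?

No

Consider the case where Farmer 2 bids 5 and Farmer 3 bids 5.
Truthful bid 21: wins, pays 10, utility 21 - 10 = 11.
Bid 5 instead: wins, pays 5, utility 21 - 5 = 16.
Since 16 > 11, bidding 5 is strictly better here, so truthful bidding is not dominant.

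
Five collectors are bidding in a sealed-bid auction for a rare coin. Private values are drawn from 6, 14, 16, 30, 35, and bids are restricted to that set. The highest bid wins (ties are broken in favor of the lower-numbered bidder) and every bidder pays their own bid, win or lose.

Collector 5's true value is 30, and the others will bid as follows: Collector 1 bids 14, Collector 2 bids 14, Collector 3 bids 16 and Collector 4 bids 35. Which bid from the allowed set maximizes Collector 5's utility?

6

Bid 6: loses but pays 6, utility -6.
Bid 14: loses but pays 14, utility -14.
Bid 16: loses but pays 16, utility -16.
Bid 30: loses but pays 30, utility -30.
Bid 35: loses but pays 35, utility -35.
The best choice is 6 with utility -6.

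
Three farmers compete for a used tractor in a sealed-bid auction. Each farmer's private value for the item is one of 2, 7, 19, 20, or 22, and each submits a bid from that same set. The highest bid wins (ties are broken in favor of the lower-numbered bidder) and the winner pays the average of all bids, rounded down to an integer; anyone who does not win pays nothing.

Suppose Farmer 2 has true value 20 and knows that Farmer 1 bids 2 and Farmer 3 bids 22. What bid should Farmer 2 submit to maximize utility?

22

Bid 2: loses, pays 0, utility 0.
Bid 7: loses, pays 0, utility 0.
Bid 19: loses, pays 0, utility 0.
Bid 20: loses, pays 0, utility 0.
Bid 22: wins, pays 15, utility 20 - 15 = 5.
The best choice is 22 with utility 5.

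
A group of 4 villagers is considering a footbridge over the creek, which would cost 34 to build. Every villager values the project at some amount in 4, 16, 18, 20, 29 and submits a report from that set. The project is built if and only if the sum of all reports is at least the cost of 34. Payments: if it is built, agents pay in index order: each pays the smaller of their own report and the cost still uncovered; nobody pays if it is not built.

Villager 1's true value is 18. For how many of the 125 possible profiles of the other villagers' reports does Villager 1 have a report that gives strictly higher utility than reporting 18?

Others report (4, 4, 16): truth gives 0; report 16 gives 2 > 0. Violating.
Others report (4, 4, 18): truth gives 0; report 16 gives 2 > 0. Violating.
Others report (4, 4, 20): truth gives 0; report 16 gives 2 > 0. Violating.
Others report (4, 4, 29): truth gives 0; report 4 gives 14 > 0. Violating.
Others report (4, 4, 4): truth gives 0; no alternative beats it.
(Checking all 125 profiles: 124 have a profitable deviation, 1 does not.)

124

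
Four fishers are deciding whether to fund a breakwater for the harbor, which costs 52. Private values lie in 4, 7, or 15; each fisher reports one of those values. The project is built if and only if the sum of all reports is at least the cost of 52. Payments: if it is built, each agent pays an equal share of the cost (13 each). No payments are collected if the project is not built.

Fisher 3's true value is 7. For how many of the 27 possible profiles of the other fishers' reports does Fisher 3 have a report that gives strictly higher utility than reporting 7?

Others report (15, 15, 15): truth gives -6; report 4 gives 0 > -6. Violating.
Others report (4, 4, 4): truth gives 0; no alternative beats it.
Others report (4, 4, 7): truth gives 0; no alternative beats it.
(Checking all 27 profiles: 1 has a profitable deviation, 26 do not.)

1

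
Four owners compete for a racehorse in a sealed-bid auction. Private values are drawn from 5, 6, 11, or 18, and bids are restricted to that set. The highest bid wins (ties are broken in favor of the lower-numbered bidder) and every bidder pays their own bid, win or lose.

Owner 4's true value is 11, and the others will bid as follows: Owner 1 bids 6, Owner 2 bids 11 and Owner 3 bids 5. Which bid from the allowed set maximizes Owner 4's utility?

Bid 5: loses but pays 5, utility -5.
Bid 6: loses but pays 6, utility -6.
Bid 11: loses but pays 11, utility -11.
Bid 18: wins, pays 18, utility 11 - 18 = -7.
The best choice is 5 with utility -5.

5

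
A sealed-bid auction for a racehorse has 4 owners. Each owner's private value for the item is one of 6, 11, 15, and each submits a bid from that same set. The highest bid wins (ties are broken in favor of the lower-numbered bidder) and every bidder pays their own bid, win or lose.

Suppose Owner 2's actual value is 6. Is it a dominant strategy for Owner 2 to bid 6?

Consider the case where Owner 1 bids 6, Owner 3 bids 6 and Owner 4 bids 6.
Truthful bid 6: loses but pays 6, utility -6.
Bid 11 instead: wins, pays 11, utility 6 - 11 = -5.
Since -5 > -6, bidding 11 is strictly better here, so truthful bidding is not dominant.

No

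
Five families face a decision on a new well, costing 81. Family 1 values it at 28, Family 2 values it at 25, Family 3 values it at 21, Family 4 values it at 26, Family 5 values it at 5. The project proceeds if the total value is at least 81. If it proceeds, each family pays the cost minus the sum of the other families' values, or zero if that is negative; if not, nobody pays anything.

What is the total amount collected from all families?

7

Total value 105 ≥ cost 81, so it is built.
Family 1: others sum to 77; max(0, 81 - 77) = 4.
Family 2: others sum to 80; max(0, 81 - 80) = 1.
Family 3: others sum to 84; max(0, 81 - 84) = 0.
Family 4: others sum to 79; max(0, 81 - 79) = 2.
Family 5: others sum to 100; max(0, 81 - 100) = 0.
Total collected = 4 + 1 + 0 + 2 + 0 = 7.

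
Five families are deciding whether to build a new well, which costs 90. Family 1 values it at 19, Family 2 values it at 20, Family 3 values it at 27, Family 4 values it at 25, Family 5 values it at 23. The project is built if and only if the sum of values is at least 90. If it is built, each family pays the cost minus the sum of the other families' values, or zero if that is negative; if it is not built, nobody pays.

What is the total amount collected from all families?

Total value 114 ≥ cost 90, so it is built.
Family 1: others sum to 95; max(0, 90 - 95) = 0.
Family 2: others sum to 94; max(0, 90 - 94) = 0.
Family 3: others sum to 87; max(0, 90 - 87) = 3.
Family 4: others sum to 89; max(0, 90 - 89) = 1.
Family 5: others sum to 91; max(0, 90 - 91) = 0.
Total collected = 0 + 0 + 3 + 1 + 0 = 4.

4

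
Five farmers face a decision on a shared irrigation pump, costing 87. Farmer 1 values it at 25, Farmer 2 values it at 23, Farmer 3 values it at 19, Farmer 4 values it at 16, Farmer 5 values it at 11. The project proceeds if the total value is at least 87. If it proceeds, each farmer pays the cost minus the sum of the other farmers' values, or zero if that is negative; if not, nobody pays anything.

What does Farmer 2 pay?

16

Total value 94 ≥ cost 87, so the project is built.
The other farmers' values sum to 71.
Cost minus that sum is 87 - 71 = 16.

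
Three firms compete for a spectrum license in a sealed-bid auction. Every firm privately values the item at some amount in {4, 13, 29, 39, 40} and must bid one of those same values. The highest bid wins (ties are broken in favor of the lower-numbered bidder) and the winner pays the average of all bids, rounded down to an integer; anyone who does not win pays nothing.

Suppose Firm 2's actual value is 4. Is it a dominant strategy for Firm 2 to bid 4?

Check each profile of the others' bids and compare truth against every alternative bid.
Others bid (4, 13): truth gives 0, best alternative gives -6.
Others bid (4, 4): truth gives 0, best alternative gives -3.
Others bid (4, 29): truth gives 0, best alternative gives 0.
Others bid (4, 39): truth gives 0, best alternative gives 0.
Others bid (4, 40): truth gives 0, best alternative gives 0.
Others bid (13, 4): truth gives 0, best alternative gives 0.
(Remaining 19 profiles checked similarly; truth is weakly best in each.)
In every case the truthful bid is at least as good as any alternative, so it is a dominant strategy.

Yes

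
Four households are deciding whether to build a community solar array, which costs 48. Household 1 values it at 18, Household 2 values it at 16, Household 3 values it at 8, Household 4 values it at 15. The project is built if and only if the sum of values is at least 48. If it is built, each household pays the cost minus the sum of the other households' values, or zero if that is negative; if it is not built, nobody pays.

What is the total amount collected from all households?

22

Total value 57 ≥ cost 48, so it is built.
Household 1: others sum to 39; max(0, 48 - 39) = 9.
Household 2: others sum to 41; max(0, 48 - 41) = 7.
Household 3: others sum to 49; max(0, 48 - 49) = 0.
Household 4: others sum to 42; max(0, 48 - 42) = 6.
Total collected = 9 + 7 + 0 + 6 = 22.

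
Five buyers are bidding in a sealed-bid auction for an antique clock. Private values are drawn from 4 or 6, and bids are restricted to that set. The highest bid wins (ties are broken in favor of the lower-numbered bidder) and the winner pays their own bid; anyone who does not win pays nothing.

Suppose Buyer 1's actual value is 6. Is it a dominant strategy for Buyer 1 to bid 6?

Consider the case where Buyer 2 bids 4, Buyer 3 bids 4, Buyer 4 bids 4 and Buyer 5 bids 4.
Truthful bid 6: wins, pays 6, utility 6 - 6 = 0.
Bid 4 instead: wins, pays 4, utility 6 - 4 = 2.
Since 2 > 0, bidding 4 is strictly better here, so truthful bidding is not dominant.

No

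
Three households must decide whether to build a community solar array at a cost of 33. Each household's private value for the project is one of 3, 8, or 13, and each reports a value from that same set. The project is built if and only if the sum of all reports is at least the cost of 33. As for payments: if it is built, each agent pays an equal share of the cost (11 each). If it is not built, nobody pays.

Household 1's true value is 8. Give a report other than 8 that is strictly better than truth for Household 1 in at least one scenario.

3

Suppose Household 2 reports 13 and Household 3 reports 13.
Report 8: project built, pays 11, utility 8 - 11 = -3.
Report 3: project not built, utility 0.
So reporting 3 beats truth here (0 > -3).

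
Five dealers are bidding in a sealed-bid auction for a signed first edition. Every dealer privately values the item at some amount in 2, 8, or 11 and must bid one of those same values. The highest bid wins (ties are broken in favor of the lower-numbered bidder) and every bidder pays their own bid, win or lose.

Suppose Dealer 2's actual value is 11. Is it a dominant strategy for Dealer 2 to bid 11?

No

Consider the case where Dealer 1 bids 2, Dealer 3 bids 2, Dealer 4 bids 2 and Dealer 5 bids 2.
Truthful bid 11: wins, pays 11, utility 11 - 11 = 0.
Bid 8 instead: wins, pays 8, utility 11 - 8 = 3.
Since 3 > 0, bidding 8 is strictly better here, so truthful bidding is not dominant.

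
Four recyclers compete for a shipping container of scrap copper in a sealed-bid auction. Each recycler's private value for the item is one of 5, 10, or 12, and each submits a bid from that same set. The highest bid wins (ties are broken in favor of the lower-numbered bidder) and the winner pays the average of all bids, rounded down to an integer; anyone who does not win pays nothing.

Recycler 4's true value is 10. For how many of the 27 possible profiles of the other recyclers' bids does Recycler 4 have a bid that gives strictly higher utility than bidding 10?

6

Others bid (5, 5, 10): truth gives 0; bid 12 gives 2 > 0. Violating.
Others bid (5, 10, 5): truth gives 0; bid 12 gives 2 > 0. Violating.
Others bid (5, 10, 10): truth gives 0; bid 12 gives 1 > 0. Violating.
Others bid (10, 5, 5): truth gives 0; bid 12 gives 2 > 0. Violating.
Others bid (5, 5, 5): truth gives 4; no alternative beats it.
Others bid (5, 5, 12): truth gives 0; no alternative beats it.
(Checking all 27 profiles: 6 have a profitable deviation, 21 do not.)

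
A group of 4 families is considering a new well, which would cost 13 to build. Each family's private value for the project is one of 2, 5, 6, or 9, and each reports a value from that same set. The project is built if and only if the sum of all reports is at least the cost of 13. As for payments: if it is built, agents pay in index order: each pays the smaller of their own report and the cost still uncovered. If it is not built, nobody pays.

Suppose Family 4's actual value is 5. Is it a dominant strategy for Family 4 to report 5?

Yes

Check each profile of the others' reports and compare truth against every alternative report.
Others report (2, 2, 9): truth gives 5, best alternative gives 5.
Others report (2, 5, 6): truth gives 5, best alternative gives 5.
Others report (2, 5, 9): truth gives 5, best alternative gives 5.
Others report (2, 6, 5): truth gives 5, best alternative gives 5.
Others report (2, 6, 6): truth gives 5, best alternative gives 5.
Others report (2, 6, 9): truth gives 5, best alternative gives 5.
(Remaining 58 profiles checked similarly; truth is weakly best in each.)
In every case the truthful report is at least as good as any alternative, so it is a dominant strategy.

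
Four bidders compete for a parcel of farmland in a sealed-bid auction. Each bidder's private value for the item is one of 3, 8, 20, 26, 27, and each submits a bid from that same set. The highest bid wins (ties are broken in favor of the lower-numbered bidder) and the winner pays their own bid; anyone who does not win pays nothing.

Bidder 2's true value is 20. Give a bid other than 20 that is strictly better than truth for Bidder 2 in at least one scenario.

Suppose Bidder 1 bids 3, Bidder 3 bids 3 and Bidder 4 bids 3.
Bid 20: wins, pays 20, utility 20 - 20 = 0.
Bid 8: wins, pays 8, utility 20 - 8 = 12.
So bidding 8 beats truth here (12 > 0).

8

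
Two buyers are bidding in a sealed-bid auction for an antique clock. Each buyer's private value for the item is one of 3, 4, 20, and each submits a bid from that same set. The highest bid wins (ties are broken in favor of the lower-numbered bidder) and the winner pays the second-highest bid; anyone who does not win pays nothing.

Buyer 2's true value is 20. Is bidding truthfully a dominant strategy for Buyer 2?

Yes

Check each profile of the others' bids and compare truth against every alternative bid.
Others bid (4): truth gives 16, best alternative gives 0.
Others bid (3): truth gives 17, best alternative gives 17.
Others bid (20): truth gives 0, best alternative gives 0.
In every case the truthful bid is at least as good as any alternative, so it is a dominant strategy.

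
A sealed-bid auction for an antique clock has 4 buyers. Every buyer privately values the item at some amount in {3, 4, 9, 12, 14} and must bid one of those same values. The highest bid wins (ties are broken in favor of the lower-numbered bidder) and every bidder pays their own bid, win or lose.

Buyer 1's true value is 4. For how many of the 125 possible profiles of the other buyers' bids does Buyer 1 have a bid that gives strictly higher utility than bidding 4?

118

Others bid (3, 3, 3): truth gives 0; bid 3 gives 1 > 0. Violating.
Others bid (3, 3, 9): truth gives -4; bid 3 gives -3 > -4. Violating.
Others bid (3, 3, 12): truth gives -4; bid 3 gives -3 > -4. Violating.
Others bid (3, 3, 14): truth gives -4; bid 3 gives -3 > -4. Violating.
Others bid (3, 3, 4): truth gives 0; no alternative beats it.
Others bid (3, 4, 3): truth gives 0; no alternative beats it.
(Checking all 125 profiles: 118 have a profitable deviation, 7 do not.)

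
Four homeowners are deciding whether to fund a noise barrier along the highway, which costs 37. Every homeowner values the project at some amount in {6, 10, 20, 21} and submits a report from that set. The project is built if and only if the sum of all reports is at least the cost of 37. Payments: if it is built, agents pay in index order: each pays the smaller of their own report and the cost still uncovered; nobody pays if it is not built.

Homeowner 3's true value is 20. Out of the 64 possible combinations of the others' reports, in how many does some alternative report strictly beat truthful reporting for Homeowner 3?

33

Others report (6, 6, 20): truth gives 0; report 6 gives 14 > 0. Violating.
Others report (6, 6, 21): truth gives 0; report 6 gives 14 > 0. Violating.
Others report (6, 10, 20): truth gives 0; report 6 gives 14 > 0. Violating.
Others report (6, 10, 21): truth gives 0; report 6 gives 14 > 0. Violating.
Others report (6, 6, 6): truth gives 0; no alternative beats it.
Others report (6, 6, 10): truth gives 0; no alternative beats it.
(Checking all 64 profiles: 33 have a profitable deviation, 31 do not.)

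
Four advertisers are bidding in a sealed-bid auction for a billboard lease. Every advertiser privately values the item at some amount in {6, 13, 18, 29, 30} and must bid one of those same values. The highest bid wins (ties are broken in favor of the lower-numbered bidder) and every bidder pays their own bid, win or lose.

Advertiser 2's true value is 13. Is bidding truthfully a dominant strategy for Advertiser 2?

No

Consider the case where Advertiser 1 bids 6, Advertiser 3 bids 6 and Advertiser 4 bids 18.
Truthful bid 13: loses but pays 13, utility -13.
Bid 6 instead: loses but pays 6, utility -6.
Since -6 > -13, bidding 6 is strictly better here, so truthful bidding is not dominant.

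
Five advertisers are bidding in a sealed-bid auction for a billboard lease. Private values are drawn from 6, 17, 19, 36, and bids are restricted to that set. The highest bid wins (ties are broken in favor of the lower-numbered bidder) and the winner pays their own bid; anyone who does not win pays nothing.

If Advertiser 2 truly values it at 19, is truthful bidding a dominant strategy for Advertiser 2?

No

Consider the case where Advertiser 1 bids 6, Advertiser 3 bids 6, Advertiser 4 bids 6 and Advertiser 5 bids 6.
Truthful bid 19: wins, pays 19, utility 19 - 19 = 0.
Bid 17 instead: wins, pays 17, utility 19 - 17 = 2.
Since 2 > 0, bidding 17 is strictly better here, so truthful bidding is not dominant.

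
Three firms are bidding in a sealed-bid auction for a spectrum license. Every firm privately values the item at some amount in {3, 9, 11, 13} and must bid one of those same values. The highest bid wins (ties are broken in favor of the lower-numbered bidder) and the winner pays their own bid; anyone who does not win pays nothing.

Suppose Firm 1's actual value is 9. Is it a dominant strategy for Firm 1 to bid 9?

Consider the case where Firm 2 bids 3 and Firm 3 bids 3.
Truthful bid 9: wins, pays 9, utility 9 - 9 = 0.
Bid 3 instead: wins, pays 3, utility 9 - 3 = 6.
Since 6 > 0, bidding 3 is strictly better here, so truthful bidding is not dominant.

No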